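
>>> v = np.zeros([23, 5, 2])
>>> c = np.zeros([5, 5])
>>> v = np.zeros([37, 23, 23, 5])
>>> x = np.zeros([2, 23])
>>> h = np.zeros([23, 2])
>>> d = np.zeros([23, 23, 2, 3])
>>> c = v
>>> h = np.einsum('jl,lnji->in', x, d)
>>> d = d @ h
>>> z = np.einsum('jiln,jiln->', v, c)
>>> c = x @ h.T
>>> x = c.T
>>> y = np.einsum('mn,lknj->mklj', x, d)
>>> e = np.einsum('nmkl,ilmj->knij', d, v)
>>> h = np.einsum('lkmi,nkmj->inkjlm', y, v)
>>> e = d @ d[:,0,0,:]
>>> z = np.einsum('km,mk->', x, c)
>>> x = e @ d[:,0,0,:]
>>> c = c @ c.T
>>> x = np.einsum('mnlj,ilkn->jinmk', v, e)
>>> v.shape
(37, 23, 23, 5)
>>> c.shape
(2, 2)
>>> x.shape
(5, 23, 23, 37, 2)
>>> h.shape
(23, 37, 23, 5, 3, 23)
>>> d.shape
(23, 23, 2, 23)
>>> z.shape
()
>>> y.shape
(3, 23, 23, 23)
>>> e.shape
(23, 23, 2, 23)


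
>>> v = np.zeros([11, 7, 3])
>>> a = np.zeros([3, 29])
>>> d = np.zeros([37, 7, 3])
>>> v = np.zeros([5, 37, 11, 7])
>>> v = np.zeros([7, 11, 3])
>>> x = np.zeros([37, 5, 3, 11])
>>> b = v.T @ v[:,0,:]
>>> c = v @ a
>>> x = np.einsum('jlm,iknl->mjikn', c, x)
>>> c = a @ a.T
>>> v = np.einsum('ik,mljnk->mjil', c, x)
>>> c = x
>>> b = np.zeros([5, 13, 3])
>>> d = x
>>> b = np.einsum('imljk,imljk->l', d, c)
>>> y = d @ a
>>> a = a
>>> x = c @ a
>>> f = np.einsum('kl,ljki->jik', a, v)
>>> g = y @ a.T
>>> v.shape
(29, 37, 3, 7)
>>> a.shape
(3, 29)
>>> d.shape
(29, 7, 37, 5, 3)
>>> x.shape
(29, 7, 37, 5, 29)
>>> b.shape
(37,)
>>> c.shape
(29, 7, 37, 5, 3)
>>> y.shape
(29, 7, 37, 5, 29)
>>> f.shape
(37, 7, 3)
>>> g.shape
(29, 7, 37, 5, 3)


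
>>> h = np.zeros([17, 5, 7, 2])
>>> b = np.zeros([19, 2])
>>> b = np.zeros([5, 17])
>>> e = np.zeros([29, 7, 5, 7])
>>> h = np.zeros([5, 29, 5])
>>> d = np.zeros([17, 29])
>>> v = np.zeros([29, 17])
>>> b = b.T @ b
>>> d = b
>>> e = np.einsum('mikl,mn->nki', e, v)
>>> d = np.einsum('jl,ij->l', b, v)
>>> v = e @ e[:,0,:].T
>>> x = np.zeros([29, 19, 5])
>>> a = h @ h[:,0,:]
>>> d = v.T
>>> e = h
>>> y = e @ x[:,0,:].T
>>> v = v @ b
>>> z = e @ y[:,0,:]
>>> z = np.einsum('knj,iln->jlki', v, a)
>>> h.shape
(5, 29, 5)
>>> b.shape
(17, 17)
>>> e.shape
(5, 29, 5)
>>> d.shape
(17, 5, 17)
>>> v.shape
(17, 5, 17)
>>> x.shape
(29, 19, 5)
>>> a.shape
(5, 29, 5)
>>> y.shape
(5, 29, 29)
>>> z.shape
(17, 29, 17, 5)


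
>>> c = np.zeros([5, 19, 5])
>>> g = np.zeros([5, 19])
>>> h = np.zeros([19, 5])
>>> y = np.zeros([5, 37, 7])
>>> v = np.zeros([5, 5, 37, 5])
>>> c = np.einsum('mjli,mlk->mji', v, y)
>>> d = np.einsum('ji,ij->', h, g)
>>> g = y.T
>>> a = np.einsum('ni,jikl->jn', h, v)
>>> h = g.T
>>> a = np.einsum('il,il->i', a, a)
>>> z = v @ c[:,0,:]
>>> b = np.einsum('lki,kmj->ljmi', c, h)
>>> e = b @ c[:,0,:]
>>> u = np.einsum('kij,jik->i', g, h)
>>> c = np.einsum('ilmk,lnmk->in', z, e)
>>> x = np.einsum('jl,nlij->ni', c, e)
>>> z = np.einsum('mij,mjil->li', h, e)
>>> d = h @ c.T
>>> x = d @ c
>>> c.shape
(5, 7)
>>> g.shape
(7, 37, 5)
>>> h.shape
(5, 37, 7)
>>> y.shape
(5, 37, 7)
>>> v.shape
(5, 5, 37, 5)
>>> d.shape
(5, 37, 5)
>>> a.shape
(5,)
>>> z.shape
(5, 37)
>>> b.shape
(5, 7, 37, 5)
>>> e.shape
(5, 7, 37, 5)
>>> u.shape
(37,)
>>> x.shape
(5, 37, 7)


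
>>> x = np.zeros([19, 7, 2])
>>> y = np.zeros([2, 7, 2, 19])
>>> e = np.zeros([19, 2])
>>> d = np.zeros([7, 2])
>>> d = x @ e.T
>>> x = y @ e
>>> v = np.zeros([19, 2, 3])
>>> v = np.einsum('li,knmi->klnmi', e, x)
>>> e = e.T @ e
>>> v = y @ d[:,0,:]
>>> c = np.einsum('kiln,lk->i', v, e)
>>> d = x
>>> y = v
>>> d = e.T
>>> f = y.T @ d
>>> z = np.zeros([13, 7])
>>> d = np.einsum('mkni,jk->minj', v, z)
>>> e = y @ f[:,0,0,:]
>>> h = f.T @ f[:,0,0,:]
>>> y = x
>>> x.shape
(2, 7, 2, 2)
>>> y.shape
(2, 7, 2, 2)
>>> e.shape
(2, 7, 2, 2)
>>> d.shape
(2, 19, 2, 13)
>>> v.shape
(2, 7, 2, 19)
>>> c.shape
(7,)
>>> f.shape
(19, 2, 7, 2)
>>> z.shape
(13, 7)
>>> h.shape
(2, 7, 2, 2)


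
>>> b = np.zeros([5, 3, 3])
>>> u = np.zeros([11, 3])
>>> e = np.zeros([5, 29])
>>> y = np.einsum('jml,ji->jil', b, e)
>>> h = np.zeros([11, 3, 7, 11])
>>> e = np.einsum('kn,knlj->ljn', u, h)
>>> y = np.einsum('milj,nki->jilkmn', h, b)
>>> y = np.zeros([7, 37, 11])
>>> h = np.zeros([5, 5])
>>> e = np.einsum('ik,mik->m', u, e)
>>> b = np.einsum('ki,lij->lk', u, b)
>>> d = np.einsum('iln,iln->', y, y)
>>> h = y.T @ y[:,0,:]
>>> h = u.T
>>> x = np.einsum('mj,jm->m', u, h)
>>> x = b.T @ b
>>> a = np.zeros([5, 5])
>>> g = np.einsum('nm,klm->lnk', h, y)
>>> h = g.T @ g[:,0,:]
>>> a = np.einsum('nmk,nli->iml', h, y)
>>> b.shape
(5, 11)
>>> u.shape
(11, 3)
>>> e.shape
(7,)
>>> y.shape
(7, 37, 11)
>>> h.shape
(7, 3, 7)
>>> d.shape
()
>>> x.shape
(11, 11)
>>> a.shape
(11, 3, 37)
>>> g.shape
(37, 3, 7)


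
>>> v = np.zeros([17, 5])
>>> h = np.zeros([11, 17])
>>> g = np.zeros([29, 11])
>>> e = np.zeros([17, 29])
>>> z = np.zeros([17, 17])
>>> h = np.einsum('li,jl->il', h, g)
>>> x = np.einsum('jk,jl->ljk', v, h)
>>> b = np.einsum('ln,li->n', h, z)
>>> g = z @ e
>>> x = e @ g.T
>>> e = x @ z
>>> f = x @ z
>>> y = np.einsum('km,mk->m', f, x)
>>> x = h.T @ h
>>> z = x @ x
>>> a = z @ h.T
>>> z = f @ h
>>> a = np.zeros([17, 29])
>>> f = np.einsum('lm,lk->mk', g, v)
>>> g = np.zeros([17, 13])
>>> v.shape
(17, 5)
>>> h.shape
(17, 11)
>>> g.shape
(17, 13)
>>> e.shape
(17, 17)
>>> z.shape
(17, 11)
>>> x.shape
(11, 11)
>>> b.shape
(11,)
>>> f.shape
(29, 5)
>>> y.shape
(17,)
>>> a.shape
(17, 29)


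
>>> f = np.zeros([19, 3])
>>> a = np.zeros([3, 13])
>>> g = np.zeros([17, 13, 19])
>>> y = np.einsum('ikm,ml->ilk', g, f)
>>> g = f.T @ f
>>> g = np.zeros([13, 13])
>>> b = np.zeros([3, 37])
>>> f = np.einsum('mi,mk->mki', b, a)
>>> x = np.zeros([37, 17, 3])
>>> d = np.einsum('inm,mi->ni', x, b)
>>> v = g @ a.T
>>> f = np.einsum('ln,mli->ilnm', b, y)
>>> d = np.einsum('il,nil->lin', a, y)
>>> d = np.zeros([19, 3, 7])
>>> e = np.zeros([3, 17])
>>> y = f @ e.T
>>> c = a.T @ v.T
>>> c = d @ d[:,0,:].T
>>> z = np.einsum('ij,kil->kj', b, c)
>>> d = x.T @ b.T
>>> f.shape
(13, 3, 37, 17)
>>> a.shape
(3, 13)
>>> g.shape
(13, 13)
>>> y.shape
(13, 3, 37, 3)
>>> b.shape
(3, 37)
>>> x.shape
(37, 17, 3)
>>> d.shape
(3, 17, 3)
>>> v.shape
(13, 3)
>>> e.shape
(3, 17)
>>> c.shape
(19, 3, 19)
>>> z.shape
(19, 37)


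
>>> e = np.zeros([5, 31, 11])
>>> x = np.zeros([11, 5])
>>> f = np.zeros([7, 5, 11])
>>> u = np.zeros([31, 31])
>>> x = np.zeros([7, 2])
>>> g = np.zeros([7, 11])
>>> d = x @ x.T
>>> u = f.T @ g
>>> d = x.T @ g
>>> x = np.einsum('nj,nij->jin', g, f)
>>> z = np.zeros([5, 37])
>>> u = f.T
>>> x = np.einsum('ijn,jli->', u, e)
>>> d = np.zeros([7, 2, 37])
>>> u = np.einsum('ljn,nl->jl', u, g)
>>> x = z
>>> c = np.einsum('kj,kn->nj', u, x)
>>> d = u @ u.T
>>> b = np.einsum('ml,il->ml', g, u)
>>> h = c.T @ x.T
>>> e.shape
(5, 31, 11)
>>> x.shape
(5, 37)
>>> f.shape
(7, 5, 11)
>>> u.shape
(5, 11)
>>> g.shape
(7, 11)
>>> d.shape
(5, 5)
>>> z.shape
(5, 37)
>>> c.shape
(37, 11)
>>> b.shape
(7, 11)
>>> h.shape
(11, 5)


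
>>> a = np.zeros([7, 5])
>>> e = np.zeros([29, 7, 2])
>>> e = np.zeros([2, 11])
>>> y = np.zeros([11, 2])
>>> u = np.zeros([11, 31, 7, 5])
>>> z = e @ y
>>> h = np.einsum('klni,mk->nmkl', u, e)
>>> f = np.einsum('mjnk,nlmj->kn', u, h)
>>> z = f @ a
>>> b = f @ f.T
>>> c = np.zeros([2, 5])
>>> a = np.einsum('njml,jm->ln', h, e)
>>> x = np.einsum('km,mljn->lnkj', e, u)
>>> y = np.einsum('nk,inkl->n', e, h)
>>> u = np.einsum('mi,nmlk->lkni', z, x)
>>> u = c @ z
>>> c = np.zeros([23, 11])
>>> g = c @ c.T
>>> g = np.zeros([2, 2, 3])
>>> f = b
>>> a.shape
(31, 7)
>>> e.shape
(2, 11)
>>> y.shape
(2,)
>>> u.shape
(2, 5)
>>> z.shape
(5, 5)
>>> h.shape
(7, 2, 11, 31)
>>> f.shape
(5, 5)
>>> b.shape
(5, 5)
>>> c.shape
(23, 11)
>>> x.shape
(31, 5, 2, 7)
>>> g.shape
(2, 2, 3)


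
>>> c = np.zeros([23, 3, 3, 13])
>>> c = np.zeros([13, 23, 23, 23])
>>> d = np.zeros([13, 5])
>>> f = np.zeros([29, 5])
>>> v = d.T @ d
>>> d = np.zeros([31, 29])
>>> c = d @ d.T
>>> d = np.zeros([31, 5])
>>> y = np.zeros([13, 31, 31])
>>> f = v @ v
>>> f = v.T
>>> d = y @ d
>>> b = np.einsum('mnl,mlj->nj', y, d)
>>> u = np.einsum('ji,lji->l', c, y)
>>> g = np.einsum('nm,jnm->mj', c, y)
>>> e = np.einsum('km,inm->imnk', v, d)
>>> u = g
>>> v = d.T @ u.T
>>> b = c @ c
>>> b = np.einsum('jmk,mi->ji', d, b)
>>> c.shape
(31, 31)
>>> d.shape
(13, 31, 5)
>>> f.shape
(5, 5)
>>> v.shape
(5, 31, 31)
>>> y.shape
(13, 31, 31)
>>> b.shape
(13, 31)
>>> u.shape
(31, 13)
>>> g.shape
(31, 13)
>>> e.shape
(13, 5, 31, 5)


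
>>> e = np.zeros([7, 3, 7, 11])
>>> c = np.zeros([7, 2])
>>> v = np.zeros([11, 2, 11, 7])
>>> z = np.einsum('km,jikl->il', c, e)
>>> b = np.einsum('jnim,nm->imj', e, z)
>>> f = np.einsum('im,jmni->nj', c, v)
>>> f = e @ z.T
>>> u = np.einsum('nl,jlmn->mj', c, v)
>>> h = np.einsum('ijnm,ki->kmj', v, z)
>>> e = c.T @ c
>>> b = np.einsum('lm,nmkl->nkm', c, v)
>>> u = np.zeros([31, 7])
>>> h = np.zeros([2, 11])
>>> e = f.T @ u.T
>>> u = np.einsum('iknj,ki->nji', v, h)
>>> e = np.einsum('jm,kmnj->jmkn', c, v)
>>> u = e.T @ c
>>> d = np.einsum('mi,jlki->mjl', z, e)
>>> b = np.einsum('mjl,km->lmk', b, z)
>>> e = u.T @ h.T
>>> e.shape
(2, 2, 11, 2)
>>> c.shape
(7, 2)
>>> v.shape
(11, 2, 11, 7)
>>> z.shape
(3, 11)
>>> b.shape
(2, 11, 3)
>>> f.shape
(7, 3, 7, 3)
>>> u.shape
(11, 11, 2, 2)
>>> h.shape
(2, 11)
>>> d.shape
(3, 7, 2)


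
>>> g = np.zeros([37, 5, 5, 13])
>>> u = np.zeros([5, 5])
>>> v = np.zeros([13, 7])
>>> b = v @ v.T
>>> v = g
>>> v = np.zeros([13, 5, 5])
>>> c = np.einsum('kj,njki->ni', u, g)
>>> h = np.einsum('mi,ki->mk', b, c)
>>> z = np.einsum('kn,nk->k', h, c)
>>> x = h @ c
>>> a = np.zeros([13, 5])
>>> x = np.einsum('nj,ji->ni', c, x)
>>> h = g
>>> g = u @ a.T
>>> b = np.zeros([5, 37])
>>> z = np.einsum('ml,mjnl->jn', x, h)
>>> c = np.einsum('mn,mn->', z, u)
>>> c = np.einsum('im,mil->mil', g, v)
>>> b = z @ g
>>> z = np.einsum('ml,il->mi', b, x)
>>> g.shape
(5, 13)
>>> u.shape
(5, 5)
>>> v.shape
(13, 5, 5)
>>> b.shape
(5, 13)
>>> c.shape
(13, 5, 5)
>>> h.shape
(37, 5, 5, 13)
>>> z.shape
(5, 37)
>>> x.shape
(37, 13)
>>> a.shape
(13, 5)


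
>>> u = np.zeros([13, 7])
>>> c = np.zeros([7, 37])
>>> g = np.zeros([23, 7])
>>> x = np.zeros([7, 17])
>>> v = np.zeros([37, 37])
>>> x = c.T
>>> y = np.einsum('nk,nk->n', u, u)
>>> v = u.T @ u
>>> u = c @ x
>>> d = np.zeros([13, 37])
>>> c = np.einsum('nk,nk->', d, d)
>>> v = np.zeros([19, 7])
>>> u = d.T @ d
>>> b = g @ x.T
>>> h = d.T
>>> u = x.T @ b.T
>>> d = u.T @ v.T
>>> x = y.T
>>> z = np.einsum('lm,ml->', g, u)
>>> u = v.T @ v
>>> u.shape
(7, 7)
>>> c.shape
()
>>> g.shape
(23, 7)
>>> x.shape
(13,)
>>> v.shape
(19, 7)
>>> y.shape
(13,)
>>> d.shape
(23, 19)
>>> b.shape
(23, 37)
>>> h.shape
(37, 13)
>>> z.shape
()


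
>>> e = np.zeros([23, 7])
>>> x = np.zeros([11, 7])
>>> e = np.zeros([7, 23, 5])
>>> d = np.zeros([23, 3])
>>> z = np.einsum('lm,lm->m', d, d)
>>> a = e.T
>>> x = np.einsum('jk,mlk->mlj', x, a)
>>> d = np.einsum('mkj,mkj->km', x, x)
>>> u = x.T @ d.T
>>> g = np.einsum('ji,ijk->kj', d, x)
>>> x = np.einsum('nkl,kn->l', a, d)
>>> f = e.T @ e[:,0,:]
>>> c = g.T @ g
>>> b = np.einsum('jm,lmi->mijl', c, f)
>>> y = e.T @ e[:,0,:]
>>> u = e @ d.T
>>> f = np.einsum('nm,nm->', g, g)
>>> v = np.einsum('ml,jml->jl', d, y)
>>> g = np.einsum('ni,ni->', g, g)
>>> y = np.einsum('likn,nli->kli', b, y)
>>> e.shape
(7, 23, 5)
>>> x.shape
(7,)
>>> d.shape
(23, 5)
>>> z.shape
(3,)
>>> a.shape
(5, 23, 7)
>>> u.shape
(7, 23, 23)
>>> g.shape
()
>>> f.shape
()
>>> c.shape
(23, 23)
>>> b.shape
(23, 5, 23, 5)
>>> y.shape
(23, 23, 5)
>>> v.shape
(5, 5)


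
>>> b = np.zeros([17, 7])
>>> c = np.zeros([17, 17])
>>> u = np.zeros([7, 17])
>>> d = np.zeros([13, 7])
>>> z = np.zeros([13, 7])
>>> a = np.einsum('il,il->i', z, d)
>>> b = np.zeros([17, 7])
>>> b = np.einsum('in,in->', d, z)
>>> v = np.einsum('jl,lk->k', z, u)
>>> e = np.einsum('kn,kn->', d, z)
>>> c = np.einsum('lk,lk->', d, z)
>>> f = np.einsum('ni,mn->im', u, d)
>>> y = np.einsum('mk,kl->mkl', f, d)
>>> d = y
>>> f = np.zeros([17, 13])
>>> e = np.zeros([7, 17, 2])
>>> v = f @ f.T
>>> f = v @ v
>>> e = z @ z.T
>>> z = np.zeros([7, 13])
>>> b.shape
()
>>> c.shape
()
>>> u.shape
(7, 17)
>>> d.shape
(17, 13, 7)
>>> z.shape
(7, 13)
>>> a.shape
(13,)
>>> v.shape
(17, 17)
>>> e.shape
(13, 13)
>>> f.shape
(17, 17)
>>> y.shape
(17, 13, 7)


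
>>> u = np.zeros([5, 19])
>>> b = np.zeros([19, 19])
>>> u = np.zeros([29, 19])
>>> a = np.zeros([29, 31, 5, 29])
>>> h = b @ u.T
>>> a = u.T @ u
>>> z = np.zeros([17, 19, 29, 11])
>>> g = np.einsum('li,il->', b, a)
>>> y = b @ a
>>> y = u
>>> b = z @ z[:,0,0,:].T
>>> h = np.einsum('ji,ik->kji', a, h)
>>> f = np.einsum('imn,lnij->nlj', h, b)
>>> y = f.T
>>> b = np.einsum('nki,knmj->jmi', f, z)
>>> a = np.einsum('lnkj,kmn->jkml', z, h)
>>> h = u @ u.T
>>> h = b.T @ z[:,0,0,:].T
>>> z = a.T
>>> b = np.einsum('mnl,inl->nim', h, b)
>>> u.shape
(29, 19)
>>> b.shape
(29, 11, 17)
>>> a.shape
(11, 29, 19, 17)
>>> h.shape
(17, 29, 17)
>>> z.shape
(17, 19, 29, 11)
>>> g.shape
()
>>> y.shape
(17, 17, 19)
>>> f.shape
(19, 17, 17)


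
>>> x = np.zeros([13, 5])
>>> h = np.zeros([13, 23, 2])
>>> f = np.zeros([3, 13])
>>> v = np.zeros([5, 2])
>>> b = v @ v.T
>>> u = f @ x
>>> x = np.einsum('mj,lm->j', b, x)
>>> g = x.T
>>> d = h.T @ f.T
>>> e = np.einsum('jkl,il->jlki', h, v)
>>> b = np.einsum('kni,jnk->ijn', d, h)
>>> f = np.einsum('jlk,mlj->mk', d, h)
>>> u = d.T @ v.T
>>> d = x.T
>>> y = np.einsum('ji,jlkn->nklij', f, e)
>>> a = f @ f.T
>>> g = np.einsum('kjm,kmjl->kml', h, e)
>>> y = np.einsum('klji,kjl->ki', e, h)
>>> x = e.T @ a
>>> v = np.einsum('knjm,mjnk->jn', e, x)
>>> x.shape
(5, 23, 2, 13)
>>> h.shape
(13, 23, 2)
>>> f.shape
(13, 3)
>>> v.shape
(23, 2)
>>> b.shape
(3, 13, 23)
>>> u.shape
(3, 23, 5)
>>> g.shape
(13, 2, 5)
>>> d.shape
(5,)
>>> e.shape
(13, 2, 23, 5)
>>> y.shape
(13, 5)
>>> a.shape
(13, 13)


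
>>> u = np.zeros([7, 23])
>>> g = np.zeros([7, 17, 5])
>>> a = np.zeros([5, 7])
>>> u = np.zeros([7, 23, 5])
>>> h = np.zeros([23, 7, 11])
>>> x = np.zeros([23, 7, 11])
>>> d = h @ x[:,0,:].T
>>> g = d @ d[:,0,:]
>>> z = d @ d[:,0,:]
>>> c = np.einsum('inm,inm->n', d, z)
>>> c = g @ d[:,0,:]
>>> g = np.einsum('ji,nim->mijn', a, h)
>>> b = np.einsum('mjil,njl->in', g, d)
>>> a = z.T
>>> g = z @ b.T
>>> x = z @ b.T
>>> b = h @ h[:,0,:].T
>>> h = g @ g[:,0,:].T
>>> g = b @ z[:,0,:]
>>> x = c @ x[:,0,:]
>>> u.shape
(7, 23, 5)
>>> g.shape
(23, 7, 23)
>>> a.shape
(23, 7, 23)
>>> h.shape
(23, 7, 23)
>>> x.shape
(23, 7, 5)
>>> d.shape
(23, 7, 23)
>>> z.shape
(23, 7, 23)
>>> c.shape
(23, 7, 23)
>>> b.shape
(23, 7, 23)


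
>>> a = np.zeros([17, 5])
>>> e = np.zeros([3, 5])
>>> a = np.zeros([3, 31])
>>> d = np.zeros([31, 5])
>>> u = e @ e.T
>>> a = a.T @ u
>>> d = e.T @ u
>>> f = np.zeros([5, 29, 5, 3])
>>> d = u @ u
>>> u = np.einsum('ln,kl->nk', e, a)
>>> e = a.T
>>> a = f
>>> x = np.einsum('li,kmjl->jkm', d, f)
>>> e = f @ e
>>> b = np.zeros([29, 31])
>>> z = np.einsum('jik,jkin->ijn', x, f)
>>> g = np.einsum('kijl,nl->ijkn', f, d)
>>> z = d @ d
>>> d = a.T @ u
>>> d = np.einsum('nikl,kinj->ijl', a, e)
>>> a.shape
(5, 29, 5, 3)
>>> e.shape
(5, 29, 5, 31)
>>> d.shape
(29, 31, 3)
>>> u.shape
(5, 31)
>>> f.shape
(5, 29, 5, 3)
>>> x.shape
(5, 5, 29)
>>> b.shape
(29, 31)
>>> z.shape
(3, 3)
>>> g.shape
(29, 5, 5, 3)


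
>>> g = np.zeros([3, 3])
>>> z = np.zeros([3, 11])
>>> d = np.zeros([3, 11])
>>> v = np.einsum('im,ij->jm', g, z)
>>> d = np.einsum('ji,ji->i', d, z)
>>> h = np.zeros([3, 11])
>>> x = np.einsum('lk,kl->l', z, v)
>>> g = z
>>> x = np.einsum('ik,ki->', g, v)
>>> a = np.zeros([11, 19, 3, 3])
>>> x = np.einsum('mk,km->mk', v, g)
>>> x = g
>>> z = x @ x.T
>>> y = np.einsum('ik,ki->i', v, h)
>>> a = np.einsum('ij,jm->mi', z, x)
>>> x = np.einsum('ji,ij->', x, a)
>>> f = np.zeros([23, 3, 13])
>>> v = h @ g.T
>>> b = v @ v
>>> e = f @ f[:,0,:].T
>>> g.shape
(3, 11)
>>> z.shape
(3, 3)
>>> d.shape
(11,)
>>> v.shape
(3, 3)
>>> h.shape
(3, 11)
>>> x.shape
()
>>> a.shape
(11, 3)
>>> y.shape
(11,)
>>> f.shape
(23, 3, 13)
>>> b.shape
(3, 3)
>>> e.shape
(23, 3, 23)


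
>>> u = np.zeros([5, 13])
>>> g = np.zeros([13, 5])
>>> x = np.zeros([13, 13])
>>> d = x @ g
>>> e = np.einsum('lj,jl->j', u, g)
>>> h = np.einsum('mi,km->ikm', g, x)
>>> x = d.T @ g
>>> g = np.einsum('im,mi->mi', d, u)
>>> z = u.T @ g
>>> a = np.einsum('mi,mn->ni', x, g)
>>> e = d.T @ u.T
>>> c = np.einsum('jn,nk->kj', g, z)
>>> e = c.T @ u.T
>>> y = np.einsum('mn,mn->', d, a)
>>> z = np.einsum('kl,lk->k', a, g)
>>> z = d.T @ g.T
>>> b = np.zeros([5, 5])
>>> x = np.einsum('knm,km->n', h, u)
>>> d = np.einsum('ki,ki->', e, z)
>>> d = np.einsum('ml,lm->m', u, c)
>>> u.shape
(5, 13)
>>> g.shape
(5, 13)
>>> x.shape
(13,)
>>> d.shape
(5,)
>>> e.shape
(5, 5)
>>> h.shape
(5, 13, 13)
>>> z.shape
(5, 5)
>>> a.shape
(13, 5)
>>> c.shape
(13, 5)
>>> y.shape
()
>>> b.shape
(5, 5)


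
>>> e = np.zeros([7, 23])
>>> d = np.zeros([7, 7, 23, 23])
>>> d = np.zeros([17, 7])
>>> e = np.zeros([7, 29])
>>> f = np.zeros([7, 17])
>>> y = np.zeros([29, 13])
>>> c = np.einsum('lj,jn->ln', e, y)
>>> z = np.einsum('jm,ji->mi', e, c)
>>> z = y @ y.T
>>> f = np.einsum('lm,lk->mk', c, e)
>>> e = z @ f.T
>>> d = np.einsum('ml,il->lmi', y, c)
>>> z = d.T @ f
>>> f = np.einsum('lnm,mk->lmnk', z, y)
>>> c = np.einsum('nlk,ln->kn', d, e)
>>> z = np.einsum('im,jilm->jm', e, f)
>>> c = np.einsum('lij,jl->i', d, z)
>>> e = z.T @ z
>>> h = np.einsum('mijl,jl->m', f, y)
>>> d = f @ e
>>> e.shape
(13, 13)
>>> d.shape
(7, 29, 29, 13)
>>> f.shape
(7, 29, 29, 13)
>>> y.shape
(29, 13)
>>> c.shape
(29,)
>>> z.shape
(7, 13)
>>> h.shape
(7,)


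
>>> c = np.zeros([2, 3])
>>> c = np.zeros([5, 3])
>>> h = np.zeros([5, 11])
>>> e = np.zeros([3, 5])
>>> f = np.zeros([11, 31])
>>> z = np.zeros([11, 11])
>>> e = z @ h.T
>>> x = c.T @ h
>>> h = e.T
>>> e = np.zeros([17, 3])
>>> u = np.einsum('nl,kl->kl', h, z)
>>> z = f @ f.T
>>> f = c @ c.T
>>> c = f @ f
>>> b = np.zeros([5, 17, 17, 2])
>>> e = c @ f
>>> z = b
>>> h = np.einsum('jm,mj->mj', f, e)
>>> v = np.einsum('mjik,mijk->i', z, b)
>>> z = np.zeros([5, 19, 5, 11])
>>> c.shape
(5, 5)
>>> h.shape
(5, 5)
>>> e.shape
(5, 5)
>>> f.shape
(5, 5)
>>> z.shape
(5, 19, 5, 11)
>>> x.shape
(3, 11)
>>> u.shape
(11, 11)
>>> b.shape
(5, 17, 17, 2)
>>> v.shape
(17,)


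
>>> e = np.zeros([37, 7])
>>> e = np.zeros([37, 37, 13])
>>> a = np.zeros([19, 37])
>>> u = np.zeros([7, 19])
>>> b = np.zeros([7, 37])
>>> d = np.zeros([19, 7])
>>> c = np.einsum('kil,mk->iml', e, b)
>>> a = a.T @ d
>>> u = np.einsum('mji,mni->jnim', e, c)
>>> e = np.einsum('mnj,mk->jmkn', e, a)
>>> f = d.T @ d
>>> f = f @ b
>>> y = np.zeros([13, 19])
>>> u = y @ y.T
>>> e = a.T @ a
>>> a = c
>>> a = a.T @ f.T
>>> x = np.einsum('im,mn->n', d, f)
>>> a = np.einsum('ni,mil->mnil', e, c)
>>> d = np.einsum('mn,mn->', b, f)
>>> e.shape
(7, 7)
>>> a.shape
(37, 7, 7, 13)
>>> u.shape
(13, 13)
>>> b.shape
(7, 37)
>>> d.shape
()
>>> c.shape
(37, 7, 13)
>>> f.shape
(7, 37)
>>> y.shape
(13, 19)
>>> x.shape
(37,)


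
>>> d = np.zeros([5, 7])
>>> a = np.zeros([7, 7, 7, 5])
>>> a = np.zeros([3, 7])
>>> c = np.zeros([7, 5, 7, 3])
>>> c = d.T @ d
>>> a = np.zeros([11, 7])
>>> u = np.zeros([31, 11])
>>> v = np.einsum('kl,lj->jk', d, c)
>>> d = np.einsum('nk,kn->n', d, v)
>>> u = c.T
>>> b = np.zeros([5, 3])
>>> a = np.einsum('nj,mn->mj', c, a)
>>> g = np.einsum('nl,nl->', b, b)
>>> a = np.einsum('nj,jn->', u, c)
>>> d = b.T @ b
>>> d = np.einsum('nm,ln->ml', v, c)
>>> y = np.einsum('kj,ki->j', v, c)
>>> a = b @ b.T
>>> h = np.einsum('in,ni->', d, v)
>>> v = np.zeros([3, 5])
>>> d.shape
(5, 7)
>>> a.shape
(5, 5)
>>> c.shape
(7, 7)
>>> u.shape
(7, 7)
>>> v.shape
(3, 5)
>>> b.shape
(5, 3)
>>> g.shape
()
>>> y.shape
(5,)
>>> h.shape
()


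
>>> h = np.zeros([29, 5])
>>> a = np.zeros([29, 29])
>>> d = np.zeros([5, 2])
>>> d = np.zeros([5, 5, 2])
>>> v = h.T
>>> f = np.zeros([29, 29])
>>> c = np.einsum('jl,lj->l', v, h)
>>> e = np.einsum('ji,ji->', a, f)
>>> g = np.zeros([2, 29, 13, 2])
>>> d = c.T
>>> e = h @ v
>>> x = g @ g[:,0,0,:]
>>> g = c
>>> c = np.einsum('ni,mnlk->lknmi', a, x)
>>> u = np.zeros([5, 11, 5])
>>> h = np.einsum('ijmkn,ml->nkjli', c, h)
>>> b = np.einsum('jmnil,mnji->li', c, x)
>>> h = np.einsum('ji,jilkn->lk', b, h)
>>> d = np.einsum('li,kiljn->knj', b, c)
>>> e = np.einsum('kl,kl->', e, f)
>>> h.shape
(2, 5)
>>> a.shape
(29, 29)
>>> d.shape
(13, 29, 2)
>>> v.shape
(5, 29)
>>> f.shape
(29, 29)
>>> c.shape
(13, 2, 29, 2, 29)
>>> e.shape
()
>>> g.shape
(29,)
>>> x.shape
(2, 29, 13, 2)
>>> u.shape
(5, 11, 5)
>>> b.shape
(29, 2)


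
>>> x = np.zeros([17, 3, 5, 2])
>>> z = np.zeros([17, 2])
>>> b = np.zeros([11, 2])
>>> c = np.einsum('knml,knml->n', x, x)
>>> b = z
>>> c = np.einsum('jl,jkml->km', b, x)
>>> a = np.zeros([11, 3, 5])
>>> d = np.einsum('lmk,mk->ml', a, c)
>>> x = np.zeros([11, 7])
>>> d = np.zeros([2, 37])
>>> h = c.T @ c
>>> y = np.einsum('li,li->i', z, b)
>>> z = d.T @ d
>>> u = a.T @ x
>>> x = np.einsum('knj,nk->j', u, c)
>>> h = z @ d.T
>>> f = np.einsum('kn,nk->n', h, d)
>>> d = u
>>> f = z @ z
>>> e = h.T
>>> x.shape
(7,)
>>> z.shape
(37, 37)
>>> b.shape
(17, 2)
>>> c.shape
(3, 5)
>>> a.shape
(11, 3, 5)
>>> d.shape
(5, 3, 7)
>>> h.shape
(37, 2)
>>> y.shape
(2,)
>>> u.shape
(5, 3, 7)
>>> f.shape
(37, 37)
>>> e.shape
(2, 37)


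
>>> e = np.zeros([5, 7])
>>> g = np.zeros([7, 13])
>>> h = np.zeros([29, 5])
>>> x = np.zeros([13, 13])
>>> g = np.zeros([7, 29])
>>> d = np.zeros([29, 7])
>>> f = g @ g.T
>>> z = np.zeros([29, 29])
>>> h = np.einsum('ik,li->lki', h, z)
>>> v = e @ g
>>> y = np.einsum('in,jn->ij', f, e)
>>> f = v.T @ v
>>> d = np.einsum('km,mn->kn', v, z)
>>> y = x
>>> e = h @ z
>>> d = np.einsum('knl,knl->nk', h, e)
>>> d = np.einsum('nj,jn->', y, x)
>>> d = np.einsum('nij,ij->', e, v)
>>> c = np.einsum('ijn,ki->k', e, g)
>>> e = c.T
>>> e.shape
(7,)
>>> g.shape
(7, 29)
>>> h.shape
(29, 5, 29)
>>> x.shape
(13, 13)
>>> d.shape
()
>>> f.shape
(29, 29)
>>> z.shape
(29, 29)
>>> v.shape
(5, 29)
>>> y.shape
(13, 13)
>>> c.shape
(7,)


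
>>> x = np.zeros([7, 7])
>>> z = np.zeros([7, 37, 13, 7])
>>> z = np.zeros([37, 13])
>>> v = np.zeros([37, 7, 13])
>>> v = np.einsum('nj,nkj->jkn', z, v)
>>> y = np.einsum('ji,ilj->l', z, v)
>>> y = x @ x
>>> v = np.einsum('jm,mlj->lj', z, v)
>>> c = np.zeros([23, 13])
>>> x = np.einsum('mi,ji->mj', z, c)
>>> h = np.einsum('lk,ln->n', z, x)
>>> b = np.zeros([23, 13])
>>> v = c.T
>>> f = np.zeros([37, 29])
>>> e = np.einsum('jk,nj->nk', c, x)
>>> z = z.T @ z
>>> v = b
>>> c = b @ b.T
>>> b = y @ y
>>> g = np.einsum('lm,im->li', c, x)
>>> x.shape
(37, 23)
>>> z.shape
(13, 13)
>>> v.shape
(23, 13)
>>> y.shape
(7, 7)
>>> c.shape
(23, 23)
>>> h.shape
(23,)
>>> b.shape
(7, 7)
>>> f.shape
(37, 29)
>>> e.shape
(37, 13)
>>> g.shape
(23, 37)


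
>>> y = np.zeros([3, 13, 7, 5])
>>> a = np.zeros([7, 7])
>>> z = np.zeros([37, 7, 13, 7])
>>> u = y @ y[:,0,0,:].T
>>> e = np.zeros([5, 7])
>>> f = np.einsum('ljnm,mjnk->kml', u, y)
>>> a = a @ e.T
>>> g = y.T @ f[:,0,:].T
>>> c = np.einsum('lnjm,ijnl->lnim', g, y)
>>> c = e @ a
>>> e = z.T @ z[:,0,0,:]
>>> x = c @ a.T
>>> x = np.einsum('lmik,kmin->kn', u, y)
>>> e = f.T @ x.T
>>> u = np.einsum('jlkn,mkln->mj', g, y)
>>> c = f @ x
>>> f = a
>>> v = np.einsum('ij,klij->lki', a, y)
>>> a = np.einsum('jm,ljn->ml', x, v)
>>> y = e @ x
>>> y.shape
(3, 3, 5)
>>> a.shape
(5, 13)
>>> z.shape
(37, 7, 13, 7)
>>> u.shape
(3, 5)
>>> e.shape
(3, 3, 3)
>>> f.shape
(7, 5)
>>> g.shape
(5, 7, 13, 5)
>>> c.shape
(5, 3, 5)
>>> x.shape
(3, 5)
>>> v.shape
(13, 3, 7)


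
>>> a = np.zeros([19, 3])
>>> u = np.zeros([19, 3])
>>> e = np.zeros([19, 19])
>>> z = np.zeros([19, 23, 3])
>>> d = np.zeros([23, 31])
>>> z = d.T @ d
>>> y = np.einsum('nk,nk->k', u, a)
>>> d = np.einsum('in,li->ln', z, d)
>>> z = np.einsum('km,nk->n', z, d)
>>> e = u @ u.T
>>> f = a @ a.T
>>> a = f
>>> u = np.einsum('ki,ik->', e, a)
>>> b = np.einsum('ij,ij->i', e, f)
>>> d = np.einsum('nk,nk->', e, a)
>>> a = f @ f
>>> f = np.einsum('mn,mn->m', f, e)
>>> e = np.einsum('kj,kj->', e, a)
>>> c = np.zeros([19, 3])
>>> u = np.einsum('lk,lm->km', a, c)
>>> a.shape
(19, 19)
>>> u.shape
(19, 3)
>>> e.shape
()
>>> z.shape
(23,)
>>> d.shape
()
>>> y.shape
(3,)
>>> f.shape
(19,)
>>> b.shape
(19,)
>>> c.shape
(19, 3)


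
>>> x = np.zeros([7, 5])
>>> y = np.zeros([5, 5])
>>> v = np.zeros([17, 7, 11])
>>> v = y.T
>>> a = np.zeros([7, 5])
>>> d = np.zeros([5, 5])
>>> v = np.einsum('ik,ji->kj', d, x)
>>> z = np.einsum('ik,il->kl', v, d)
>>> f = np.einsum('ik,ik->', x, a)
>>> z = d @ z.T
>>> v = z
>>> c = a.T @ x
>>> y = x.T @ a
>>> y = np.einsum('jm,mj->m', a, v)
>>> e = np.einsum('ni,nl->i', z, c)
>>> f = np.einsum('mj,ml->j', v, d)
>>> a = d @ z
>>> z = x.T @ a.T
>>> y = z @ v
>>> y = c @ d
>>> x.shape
(7, 5)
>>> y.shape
(5, 5)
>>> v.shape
(5, 7)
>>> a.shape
(5, 7)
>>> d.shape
(5, 5)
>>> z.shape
(5, 5)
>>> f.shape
(7,)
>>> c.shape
(5, 5)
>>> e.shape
(7,)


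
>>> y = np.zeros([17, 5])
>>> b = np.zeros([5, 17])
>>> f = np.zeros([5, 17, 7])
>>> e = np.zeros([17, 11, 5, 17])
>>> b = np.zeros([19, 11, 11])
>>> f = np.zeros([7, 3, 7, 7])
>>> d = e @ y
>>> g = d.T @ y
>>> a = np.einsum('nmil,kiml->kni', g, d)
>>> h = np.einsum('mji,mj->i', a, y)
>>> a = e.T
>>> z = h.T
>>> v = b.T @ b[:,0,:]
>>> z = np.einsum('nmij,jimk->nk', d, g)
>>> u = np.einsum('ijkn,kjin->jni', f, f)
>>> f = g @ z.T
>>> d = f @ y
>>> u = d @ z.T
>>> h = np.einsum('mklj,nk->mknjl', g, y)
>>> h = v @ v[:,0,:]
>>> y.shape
(17, 5)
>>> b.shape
(19, 11, 11)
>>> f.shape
(5, 5, 11, 17)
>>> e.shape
(17, 11, 5, 17)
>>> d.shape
(5, 5, 11, 5)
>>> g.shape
(5, 5, 11, 5)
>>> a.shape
(17, 5, 11, 17)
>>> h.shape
(11, 11, 11)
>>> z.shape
(17, 5)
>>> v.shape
(11, 11, 11)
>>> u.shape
(5, 5, 11, 17)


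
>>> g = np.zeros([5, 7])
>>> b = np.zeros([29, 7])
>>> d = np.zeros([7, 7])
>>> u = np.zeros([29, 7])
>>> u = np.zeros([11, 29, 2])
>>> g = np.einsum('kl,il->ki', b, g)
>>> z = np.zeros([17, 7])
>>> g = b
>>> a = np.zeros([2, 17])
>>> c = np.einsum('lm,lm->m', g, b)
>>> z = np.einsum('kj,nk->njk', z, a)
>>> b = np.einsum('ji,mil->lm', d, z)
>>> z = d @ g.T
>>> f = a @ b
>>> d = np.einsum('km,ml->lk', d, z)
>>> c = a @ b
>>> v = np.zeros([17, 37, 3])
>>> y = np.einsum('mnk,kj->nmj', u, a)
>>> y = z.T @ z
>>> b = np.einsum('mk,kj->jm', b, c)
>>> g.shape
(29, 7)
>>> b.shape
(2, 17)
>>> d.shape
(29, 7)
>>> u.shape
(11, 29, 2)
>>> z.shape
(7, 29)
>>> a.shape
(2, 17)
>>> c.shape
(2, 2)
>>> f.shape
(2, 2)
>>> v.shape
(17, 37, 3)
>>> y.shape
(29, 29)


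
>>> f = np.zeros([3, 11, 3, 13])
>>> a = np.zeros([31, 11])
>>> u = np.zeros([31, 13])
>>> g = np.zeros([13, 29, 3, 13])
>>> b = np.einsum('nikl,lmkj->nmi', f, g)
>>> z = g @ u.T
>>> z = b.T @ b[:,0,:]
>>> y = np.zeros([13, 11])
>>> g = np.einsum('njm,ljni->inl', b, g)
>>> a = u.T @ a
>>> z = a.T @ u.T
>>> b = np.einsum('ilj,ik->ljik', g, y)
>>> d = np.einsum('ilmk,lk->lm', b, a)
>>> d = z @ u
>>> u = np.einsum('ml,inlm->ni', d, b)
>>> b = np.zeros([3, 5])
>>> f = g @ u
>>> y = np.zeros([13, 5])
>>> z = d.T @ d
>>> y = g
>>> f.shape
(13, 3, 3)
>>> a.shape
(13, 11)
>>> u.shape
(13, 3)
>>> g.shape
(13, 3, 13)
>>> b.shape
(3, 5)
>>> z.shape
(13, 13)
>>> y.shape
(13, 3, 13)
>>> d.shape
(11, 13)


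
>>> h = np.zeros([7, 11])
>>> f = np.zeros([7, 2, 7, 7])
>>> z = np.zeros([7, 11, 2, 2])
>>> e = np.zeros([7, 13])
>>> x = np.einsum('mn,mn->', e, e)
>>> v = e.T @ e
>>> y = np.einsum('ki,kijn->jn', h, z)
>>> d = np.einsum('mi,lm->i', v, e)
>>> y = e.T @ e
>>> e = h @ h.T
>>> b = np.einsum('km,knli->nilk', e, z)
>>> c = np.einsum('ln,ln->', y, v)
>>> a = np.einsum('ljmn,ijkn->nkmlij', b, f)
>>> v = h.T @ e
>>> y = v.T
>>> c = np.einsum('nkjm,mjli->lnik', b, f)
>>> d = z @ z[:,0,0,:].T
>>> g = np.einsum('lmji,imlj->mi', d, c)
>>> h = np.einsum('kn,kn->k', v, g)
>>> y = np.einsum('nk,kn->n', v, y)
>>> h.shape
(11,)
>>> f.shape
(7, 2, 7, 7)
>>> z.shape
(7, 11, 2, 2)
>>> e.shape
(7, 7)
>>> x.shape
()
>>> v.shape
(11, 7)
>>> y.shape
(11,)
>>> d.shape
(7, 11, 2, 7)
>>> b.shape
(11, 2, 2, 7)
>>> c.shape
(7, 11, 7, 2)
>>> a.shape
(7, 7, 2, 11, 7, 2)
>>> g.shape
(11, 7)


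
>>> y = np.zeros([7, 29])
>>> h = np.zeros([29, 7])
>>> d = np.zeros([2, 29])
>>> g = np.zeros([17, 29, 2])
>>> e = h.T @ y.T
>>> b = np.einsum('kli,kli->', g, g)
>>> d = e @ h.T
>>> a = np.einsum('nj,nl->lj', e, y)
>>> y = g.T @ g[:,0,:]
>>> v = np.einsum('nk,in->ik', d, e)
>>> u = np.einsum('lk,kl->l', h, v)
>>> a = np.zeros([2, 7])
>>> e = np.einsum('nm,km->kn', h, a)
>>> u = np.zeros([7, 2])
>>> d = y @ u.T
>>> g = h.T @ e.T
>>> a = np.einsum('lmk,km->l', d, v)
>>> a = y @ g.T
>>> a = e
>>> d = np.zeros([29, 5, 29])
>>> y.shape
(2, 29, 2)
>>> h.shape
(29, 7)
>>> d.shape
(29, 5, 29)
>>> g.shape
(7, 2)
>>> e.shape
(2, 29)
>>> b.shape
()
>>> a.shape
(2, 29)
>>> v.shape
(7, 29)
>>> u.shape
(7, 2)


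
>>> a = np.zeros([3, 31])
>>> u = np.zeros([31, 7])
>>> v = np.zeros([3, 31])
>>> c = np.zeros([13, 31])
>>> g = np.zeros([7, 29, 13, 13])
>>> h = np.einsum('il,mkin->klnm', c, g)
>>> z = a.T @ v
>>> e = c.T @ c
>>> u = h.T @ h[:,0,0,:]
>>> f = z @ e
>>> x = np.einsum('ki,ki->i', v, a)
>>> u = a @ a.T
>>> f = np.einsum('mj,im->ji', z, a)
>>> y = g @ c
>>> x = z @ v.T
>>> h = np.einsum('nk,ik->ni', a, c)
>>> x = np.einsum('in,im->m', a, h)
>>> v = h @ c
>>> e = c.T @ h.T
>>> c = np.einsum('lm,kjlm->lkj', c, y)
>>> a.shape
(3, 31)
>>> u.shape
(3, 3)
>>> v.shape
(3, 31)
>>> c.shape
(13, 7, 29)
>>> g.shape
(7, 29, 13, 13)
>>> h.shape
(3, 13)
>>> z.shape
(31, 31)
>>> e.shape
(31, 3)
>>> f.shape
(31, 3)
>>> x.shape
(13,)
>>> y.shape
(7, 29, 13, 31)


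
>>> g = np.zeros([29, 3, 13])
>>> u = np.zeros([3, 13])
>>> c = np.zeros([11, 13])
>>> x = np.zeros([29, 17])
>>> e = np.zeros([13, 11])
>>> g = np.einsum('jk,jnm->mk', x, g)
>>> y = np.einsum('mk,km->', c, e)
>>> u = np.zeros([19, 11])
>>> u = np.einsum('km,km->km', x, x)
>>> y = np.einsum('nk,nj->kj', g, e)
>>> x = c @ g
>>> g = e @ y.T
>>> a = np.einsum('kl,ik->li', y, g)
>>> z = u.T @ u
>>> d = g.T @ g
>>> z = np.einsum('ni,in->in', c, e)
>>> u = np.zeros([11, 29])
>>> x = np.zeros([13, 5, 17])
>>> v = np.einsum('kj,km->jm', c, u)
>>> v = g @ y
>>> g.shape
(13, 17)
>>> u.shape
(11, 29)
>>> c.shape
(11, 13)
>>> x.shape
(13, 5, 17)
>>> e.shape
(13, 11)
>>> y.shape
(17, 11)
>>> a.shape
(11, 13)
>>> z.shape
(13, 11)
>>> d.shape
(17, 17)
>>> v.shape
(13, 11)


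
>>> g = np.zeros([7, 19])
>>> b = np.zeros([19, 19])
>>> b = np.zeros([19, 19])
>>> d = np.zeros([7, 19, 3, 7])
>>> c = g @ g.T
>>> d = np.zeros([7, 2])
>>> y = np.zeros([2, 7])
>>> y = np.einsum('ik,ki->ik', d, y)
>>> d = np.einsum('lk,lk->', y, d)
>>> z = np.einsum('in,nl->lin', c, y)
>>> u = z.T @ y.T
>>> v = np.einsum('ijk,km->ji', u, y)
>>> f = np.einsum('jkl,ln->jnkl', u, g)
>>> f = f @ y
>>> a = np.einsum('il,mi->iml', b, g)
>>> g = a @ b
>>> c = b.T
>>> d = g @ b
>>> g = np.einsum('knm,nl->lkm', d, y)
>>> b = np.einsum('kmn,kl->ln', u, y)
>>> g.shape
(2, 19, 19)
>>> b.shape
(2, 7)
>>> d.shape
(19, 7, 19)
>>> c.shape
(19, 19)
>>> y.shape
(7, 2)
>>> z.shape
(2, 7, 7)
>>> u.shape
(7, 7, 7)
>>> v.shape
(7, 7)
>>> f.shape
(7, 19, 7, 2)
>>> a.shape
(19, 7, 19)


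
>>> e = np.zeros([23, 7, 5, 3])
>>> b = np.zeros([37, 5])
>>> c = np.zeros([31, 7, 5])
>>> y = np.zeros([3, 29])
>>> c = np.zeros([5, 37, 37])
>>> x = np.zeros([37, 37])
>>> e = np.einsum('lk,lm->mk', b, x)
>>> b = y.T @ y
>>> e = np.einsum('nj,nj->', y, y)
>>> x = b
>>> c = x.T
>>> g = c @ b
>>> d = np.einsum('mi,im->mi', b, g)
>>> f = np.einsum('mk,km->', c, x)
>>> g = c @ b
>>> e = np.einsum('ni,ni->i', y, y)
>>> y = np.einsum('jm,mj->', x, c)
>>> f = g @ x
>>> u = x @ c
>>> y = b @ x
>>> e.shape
(29,)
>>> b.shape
(29, 29)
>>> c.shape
(29, 29)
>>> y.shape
(29, 29)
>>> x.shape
(29, 29)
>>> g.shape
(29, 29)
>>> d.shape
(29, 29)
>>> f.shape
(29, 29)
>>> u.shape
(29, 29)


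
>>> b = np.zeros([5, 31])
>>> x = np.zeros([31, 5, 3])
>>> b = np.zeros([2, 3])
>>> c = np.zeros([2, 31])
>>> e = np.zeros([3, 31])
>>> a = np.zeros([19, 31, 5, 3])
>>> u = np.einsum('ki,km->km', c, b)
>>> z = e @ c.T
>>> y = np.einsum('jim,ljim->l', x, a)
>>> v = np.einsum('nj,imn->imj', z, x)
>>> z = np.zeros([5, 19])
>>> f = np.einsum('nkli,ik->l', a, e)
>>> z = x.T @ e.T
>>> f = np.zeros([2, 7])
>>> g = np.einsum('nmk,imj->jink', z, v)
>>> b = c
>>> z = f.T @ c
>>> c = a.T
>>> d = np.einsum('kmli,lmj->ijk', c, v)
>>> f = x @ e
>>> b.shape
(2, 31)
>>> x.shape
(31, 5, 3)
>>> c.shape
(3, 5, 31, 19)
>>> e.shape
(3, 31)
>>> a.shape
(19, 31, 5, 3)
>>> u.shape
(2, 3)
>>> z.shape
(7, 31)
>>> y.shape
(19,)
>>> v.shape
(31, 5, 2)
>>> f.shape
(31, 5, 31)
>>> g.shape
(2, 31, 3, 3)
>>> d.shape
(19, 2, 3)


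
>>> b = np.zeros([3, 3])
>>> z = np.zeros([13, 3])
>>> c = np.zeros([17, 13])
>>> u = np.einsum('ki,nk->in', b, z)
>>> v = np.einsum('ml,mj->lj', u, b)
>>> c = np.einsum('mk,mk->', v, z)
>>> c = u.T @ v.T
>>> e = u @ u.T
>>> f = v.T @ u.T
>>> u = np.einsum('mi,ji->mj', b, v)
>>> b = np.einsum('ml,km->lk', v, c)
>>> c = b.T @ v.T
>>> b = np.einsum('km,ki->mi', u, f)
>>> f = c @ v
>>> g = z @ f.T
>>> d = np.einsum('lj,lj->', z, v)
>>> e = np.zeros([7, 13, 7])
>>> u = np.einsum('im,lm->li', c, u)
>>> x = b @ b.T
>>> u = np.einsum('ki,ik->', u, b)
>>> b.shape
(13, 3)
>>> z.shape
(13, 3)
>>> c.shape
(13, 13)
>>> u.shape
()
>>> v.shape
(13, 3)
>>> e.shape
(7, 13, 7)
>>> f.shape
(13, 3)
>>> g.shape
(13, 13)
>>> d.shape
()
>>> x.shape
(13, 13)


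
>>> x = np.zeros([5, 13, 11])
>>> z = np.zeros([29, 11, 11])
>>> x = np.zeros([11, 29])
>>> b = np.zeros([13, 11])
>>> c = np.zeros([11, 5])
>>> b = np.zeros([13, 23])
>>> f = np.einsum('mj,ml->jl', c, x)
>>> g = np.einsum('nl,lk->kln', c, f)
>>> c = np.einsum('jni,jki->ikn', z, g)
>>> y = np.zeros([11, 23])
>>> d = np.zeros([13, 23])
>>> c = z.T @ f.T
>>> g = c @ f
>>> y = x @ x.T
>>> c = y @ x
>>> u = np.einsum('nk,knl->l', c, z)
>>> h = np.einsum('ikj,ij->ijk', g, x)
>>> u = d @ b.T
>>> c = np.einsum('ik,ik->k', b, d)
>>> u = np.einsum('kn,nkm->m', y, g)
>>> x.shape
(11, 29)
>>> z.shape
(29, 11, 11)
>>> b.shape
(13, 23)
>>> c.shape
(23,)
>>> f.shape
(5, 29)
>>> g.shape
(11, 11, 29)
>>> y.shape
(11, 11)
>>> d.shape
(13, 23)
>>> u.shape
(29,)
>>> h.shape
(11, 29, 11)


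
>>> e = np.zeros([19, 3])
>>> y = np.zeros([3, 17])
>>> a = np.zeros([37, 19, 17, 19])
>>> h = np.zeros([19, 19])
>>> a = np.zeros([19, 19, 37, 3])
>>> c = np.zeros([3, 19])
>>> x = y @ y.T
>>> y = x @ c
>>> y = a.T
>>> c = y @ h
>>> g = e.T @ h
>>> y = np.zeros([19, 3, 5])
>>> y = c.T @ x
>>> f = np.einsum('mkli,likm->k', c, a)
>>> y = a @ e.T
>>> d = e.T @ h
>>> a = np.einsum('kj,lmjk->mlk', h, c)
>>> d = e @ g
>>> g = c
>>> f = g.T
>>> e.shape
(19, 3)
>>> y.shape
(19, 19, 37, 19)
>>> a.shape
(37, 3, 19)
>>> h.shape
(19, 19)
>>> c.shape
(3, 37, 19, 19)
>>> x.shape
(3, 3)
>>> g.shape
(3, 37, 19, 19)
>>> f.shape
(19, 19, 37, 3)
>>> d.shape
(19, 19)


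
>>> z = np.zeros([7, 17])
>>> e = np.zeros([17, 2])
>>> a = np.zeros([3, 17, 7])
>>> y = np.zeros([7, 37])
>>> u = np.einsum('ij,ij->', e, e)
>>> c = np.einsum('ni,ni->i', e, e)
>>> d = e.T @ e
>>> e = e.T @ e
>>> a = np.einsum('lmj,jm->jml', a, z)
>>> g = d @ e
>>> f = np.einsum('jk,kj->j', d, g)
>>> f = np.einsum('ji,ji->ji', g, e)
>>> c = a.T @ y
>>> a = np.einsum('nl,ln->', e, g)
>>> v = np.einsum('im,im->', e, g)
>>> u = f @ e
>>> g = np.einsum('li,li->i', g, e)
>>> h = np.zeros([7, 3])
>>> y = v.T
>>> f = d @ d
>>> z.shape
(7, 17)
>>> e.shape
(2, 2)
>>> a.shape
()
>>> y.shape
()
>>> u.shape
(2, 2)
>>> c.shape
(3, 17, 37)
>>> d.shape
(2, 2)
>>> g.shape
(2,)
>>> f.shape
(2, 2)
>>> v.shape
()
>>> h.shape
(7, 3)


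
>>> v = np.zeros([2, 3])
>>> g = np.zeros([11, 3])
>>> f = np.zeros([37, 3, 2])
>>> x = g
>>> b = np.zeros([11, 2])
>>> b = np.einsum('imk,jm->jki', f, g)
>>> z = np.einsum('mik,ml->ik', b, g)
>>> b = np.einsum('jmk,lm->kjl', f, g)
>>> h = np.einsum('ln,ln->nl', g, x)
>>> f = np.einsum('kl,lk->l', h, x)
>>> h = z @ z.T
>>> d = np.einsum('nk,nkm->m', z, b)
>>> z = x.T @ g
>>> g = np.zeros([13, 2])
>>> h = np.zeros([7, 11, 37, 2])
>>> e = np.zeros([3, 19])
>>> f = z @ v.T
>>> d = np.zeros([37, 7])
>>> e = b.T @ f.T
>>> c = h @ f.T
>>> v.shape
(2, 3)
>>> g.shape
(13, 2)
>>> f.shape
(3, 2)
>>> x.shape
(11, 3)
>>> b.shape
(2, 37, 11)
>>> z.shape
(3, 3)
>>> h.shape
(7, 11, 37, 2)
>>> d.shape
(37, 7)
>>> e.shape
(11, 37, 3)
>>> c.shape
(7, 11, 37, 3)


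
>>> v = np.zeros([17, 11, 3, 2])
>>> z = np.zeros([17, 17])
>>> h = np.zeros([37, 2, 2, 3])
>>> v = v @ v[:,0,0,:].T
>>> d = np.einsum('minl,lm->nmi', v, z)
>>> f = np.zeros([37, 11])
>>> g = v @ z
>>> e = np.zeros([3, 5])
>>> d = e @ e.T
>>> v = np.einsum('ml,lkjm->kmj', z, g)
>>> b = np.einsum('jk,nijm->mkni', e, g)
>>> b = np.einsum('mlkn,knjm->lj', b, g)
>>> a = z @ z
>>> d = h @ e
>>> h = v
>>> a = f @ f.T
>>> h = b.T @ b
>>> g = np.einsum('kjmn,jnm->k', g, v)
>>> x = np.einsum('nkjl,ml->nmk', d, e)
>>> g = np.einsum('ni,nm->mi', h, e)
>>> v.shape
(11, 17, 3)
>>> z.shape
(17, 17)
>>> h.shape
(3, 3)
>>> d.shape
(37, 2, 2, 5)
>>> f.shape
(37, 11)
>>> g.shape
(5, 3)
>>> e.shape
(3, 5)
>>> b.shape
(5, 3)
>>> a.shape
(37, 37)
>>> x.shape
(37, 3, 2)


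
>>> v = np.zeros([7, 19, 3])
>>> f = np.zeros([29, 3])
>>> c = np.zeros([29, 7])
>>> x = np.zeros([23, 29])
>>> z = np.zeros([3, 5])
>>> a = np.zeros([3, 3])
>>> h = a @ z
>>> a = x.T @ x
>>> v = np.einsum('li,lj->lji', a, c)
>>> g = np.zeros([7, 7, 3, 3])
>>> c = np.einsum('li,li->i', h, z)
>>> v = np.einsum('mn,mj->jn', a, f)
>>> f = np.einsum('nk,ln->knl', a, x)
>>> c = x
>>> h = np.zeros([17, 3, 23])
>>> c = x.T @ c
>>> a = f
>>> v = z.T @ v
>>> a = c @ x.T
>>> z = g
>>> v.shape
(5, 29)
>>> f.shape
(29, 29, 23)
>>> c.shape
(29, 29)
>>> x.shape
(23, 29)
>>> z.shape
(7, 7, 3, 3)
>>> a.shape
(29, 23)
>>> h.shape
(17, 3, 23)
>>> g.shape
(7, 7, 3, 3)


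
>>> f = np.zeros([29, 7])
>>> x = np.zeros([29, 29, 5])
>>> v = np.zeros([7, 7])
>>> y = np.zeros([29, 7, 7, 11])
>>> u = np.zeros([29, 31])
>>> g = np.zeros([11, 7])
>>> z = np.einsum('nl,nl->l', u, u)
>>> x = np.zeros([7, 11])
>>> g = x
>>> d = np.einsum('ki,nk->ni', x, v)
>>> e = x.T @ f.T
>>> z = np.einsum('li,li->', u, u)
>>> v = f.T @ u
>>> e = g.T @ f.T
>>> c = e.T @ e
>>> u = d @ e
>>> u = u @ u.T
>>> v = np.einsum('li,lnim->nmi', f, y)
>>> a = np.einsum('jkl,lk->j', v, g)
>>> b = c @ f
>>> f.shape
(29, 7)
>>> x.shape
(7, 11)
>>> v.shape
(7, 11, 7)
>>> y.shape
(29, 7, 7, 11)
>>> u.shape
(7, 7)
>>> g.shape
(7, 11)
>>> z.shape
()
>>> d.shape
(7, 11)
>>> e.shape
(11, 29)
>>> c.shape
(29, 29)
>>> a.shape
(7,)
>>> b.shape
(29, 7)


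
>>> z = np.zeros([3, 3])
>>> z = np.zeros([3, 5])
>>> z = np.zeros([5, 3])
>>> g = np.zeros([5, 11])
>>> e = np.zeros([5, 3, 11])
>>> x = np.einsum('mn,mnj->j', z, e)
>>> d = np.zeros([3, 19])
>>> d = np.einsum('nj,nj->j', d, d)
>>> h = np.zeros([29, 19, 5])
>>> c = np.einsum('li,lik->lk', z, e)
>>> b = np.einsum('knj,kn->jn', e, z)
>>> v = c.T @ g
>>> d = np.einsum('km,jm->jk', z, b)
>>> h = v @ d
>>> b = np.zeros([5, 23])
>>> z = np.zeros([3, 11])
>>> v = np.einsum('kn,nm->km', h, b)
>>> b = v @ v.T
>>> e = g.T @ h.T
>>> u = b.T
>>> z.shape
(3, 11)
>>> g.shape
(5, 11)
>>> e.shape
(11, 11)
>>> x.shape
(11,)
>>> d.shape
(11, 5)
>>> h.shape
(11, 5)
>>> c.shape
(5, 11)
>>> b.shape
(11, 11)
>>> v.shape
(11, 23)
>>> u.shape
(11, 11)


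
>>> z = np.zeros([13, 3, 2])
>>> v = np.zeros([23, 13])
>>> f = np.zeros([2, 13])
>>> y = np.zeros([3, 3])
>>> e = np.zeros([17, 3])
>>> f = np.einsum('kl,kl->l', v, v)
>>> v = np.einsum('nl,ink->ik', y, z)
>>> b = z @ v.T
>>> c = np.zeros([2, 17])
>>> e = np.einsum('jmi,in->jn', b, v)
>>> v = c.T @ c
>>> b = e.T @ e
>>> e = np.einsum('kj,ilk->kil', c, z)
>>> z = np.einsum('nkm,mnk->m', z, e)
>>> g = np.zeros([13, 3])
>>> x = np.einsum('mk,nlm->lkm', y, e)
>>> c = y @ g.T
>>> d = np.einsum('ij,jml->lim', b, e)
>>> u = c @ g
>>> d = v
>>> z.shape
(2,)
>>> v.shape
(17, 17)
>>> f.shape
(13,)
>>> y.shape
(3, 3)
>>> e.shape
(2, 13, 3)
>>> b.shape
(2, 2)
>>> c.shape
(3, 13)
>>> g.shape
(13, 3)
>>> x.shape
(13, 3, 3)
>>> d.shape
(17, 17)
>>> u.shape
(3, 3)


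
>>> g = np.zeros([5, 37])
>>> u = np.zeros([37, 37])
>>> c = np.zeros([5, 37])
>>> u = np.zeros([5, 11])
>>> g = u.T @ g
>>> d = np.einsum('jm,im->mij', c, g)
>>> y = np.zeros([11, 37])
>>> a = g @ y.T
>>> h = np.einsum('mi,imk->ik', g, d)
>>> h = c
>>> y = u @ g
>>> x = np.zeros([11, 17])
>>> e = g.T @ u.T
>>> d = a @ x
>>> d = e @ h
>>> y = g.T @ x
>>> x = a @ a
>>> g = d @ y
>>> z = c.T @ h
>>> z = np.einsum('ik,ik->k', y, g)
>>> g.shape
(37, 17)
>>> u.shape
(5, 11)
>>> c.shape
(5, 37)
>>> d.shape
(37, 37)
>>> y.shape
(37, 17)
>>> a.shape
(11, 11)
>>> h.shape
(5, 37)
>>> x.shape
(11, 11)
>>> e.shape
(37, 5)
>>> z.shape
(17,)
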